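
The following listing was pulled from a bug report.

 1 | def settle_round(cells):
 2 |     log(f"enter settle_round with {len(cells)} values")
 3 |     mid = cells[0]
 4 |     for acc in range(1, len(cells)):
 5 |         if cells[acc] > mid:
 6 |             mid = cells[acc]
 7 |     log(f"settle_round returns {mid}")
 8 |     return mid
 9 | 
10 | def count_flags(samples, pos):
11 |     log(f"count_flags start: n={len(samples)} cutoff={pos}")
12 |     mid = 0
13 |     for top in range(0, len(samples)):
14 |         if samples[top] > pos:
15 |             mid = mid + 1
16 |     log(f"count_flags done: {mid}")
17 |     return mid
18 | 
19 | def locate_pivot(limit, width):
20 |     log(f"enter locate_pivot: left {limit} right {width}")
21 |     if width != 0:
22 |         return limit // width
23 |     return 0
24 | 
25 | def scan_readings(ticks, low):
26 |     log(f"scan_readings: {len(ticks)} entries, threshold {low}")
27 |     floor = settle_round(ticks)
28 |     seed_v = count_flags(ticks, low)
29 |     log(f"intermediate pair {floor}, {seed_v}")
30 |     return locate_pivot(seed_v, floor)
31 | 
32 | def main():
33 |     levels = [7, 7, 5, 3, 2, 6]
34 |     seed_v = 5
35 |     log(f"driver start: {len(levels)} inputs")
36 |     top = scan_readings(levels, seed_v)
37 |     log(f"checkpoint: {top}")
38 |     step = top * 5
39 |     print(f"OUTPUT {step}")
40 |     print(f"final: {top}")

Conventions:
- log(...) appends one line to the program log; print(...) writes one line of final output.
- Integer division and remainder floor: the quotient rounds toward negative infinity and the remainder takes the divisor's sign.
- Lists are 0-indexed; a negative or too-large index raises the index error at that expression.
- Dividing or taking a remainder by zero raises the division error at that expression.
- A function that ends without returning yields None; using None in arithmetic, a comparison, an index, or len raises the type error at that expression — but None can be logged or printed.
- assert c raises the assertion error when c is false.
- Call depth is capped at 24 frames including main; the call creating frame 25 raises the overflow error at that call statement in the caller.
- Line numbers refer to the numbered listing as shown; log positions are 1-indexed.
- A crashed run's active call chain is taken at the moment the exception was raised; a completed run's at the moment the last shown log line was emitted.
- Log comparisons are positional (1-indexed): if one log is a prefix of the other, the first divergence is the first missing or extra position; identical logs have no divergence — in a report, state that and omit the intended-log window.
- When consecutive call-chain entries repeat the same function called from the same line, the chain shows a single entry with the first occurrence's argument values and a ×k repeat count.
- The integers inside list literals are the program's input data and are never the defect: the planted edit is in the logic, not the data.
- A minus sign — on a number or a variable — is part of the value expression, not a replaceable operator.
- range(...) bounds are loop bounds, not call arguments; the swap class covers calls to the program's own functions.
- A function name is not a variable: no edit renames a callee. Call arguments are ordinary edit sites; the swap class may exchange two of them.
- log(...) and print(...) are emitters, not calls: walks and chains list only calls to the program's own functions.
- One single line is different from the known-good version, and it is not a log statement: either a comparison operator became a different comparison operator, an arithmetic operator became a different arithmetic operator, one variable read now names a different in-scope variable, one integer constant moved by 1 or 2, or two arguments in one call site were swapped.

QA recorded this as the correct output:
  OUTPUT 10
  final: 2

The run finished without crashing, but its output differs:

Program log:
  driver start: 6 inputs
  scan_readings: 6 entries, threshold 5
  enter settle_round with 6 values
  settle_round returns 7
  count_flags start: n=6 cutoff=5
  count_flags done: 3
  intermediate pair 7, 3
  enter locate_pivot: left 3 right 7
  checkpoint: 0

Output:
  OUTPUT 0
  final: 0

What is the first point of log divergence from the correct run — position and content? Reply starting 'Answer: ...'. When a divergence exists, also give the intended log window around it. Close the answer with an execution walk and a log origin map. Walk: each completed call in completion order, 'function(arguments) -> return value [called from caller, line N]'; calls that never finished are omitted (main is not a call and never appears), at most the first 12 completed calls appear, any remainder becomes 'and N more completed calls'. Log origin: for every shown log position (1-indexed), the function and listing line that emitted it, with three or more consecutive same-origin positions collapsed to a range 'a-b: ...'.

Answer: position 8; shown 'enter locate_pivot: left 3 right 7' vs intended 'enter locate_pivot: left 7 right 3'.
Intended log window:
  6: count_flags done: 3
  7: intermediate pair 7, 3
  8: enter locate_pivot: left 7 right 3
  9: checkpoint: 2
Execution walk:
  settle_round([7, 7, 5, 3, 2, 6]) -> 7  [called from scan_readings, line 27]
  count_flags([7, 7, 5, 3, 2, 6], 5) -> 3  [called from scan_readings, line 28]
  locate_pivot(3, 7) -> 0  [called from scan_readings, line 30]
  scan_readings([7, 7, 5, 3, 2, 6], 5) -> 0  [called from main, line 36]
Log origins:
  1: from main, line 35
  2: from scan_readings, line 26
  3: from settle_round, line 2
  4: from settle_round, line 7
  5: from count_flags, line 11
  6: from count_flags, line 16
  7: from scan_readings, line 29
  8: from locate_pivot, line 20
  9: from main, line 37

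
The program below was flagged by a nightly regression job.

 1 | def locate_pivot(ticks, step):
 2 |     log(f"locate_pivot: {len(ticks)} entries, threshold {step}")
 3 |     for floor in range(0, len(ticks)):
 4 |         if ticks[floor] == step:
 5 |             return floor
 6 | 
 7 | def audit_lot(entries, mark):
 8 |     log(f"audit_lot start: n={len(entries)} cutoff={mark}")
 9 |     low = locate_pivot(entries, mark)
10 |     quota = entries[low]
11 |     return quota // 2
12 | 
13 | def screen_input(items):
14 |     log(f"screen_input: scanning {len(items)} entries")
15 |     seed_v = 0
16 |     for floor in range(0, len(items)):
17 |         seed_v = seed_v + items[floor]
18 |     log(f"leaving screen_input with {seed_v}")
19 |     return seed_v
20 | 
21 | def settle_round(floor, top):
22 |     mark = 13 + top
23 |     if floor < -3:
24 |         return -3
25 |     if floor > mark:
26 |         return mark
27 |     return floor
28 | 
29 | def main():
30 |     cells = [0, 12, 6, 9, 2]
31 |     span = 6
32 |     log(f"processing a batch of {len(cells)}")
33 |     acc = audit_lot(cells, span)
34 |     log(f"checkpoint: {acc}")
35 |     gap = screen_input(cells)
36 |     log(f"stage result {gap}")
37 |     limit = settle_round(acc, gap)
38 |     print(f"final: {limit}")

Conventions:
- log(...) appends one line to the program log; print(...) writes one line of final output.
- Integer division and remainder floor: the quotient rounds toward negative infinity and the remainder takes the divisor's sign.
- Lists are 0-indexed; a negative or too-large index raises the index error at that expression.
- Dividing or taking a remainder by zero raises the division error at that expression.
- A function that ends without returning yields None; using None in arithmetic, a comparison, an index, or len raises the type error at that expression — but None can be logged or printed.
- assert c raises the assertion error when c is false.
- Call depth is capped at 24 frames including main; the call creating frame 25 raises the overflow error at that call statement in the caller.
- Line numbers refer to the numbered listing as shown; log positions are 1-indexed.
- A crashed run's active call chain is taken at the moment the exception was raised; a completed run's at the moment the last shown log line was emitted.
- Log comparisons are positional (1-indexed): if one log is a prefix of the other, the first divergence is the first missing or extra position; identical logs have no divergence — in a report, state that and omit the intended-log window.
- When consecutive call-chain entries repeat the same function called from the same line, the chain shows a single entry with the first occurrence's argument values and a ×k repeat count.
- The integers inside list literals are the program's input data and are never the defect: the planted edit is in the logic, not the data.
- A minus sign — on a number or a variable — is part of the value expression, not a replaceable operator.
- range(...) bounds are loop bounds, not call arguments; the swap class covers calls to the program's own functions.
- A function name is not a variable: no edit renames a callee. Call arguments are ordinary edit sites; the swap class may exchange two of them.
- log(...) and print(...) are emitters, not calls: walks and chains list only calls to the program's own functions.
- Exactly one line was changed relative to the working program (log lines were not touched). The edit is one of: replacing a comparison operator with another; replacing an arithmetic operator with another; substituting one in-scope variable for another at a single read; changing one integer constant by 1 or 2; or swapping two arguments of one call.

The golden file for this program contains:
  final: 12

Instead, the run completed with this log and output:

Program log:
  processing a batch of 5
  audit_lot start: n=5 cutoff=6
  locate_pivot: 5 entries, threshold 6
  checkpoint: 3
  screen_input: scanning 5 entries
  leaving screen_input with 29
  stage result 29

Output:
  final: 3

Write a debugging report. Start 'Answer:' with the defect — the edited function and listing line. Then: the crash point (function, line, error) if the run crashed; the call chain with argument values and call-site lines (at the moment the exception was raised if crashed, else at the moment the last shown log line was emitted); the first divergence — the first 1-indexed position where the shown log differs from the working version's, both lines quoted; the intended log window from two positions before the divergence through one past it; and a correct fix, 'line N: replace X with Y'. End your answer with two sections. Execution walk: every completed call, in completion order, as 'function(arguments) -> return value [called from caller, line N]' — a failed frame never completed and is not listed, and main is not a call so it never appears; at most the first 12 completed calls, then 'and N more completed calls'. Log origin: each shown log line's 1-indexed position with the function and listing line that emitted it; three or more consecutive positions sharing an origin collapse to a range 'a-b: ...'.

Answer: the defect is in audit_lot at line 11.
Key fact: Log line 4 is where behavior first shows: 'checkpoint: 3' appears instead of 'checkpoint: 12'.
Call chain: main.
First divergence: at position 4 the run shows 'checkpoint: 3' where the working version logs 'checkpoint: 12'.
Intended log window:
  2: audit_lot start: n=5 cutoff=6
  3: locate_pivot: 5 entries, threshold 6
  4: checkpoint: 12
  5: screen_input: scanning 5 entries
Execution walk:
  locate_pivot([0, 12, 6, 9, 2], 6) -> 2  [called from audit_lot, line 9]
  audit_lot([0, 12, 6, 9, 2], 6) -> 3  [called from main, line 33]
  screen_input([0, 12, 6, 9, 2]) -> 29  [called from main, line 35]
  settle_round(3, 29) -> 3  [called from main, line 37]
Log line origins:
  1: emitted by main (line 32)
  2: emitted by audit_lot (line 8)
  3: emitted by locate_pivot (line 2)
  4: emitted by main (line 34)
  5: emitted by screen_input (line 14)
  6: emitted by screen_input (line 18)
  7: emitted by main (line 36)
A correct fix: line 11: replace `//` with `*`.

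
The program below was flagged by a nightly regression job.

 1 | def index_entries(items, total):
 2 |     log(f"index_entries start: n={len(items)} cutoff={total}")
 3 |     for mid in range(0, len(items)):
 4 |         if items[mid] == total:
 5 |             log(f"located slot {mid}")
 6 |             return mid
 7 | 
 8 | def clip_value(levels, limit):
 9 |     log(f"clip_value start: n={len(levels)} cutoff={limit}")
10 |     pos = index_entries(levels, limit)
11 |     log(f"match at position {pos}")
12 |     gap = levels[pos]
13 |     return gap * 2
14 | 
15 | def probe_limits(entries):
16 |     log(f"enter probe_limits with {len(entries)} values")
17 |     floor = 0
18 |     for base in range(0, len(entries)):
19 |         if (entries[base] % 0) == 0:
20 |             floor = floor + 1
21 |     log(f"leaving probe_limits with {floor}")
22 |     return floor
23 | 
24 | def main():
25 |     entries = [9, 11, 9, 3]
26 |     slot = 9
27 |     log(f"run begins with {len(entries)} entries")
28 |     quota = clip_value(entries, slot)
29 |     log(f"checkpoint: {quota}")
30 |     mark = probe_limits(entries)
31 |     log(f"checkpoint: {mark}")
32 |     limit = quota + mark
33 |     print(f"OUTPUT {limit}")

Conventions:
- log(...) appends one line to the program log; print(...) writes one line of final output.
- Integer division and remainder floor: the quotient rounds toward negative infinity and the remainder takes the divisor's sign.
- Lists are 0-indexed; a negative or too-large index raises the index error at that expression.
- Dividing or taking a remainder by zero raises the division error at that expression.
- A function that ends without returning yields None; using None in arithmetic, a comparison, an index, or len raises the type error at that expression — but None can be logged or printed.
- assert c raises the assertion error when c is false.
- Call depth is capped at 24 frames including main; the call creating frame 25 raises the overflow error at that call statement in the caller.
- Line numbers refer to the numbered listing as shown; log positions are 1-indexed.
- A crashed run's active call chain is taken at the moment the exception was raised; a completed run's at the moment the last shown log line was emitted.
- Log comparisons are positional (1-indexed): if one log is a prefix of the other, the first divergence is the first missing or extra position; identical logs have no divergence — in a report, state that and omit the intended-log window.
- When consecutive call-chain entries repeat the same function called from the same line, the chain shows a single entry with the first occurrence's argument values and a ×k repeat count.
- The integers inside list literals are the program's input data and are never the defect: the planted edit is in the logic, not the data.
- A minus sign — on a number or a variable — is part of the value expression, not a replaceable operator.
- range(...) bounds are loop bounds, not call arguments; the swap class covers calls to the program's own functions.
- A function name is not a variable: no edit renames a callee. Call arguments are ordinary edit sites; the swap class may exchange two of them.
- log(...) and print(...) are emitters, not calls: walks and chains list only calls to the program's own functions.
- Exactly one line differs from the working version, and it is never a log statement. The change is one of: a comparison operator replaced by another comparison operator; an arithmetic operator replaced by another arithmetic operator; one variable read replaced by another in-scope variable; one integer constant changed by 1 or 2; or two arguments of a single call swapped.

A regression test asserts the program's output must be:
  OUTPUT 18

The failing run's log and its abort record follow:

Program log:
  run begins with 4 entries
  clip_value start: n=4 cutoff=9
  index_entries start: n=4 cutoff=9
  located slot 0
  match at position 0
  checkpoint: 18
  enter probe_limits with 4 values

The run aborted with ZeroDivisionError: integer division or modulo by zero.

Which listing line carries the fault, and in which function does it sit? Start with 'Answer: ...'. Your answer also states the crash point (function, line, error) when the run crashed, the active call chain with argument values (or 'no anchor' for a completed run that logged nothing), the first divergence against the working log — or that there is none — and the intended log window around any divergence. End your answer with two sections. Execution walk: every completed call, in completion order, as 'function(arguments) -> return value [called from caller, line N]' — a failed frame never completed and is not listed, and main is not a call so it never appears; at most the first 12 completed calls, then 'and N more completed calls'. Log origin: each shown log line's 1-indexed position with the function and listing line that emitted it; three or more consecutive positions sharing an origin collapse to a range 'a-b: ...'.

Answer: the defect is in probe_limits at line 19.
Key observation: The shown log is a 7-line prefix of the intended one, whose next entry is 'leaving probe_limits with 0'.
Crash: probe_limits, line 19, ZeroDivisionError.
Call chain: main -> probe_limits([9, 11, 9, 3]) (called at line 30).
First divergence: position 8 — the faulty run's log ends after 7 lines; the working version continues with 'leaving probe_limits with 0'.
Intended log window:
  6: checkpoint: 18
  7: enter probe_limits with 4 values
  8: leaving probe_limits with 0
  9: checkpoint: 0
Execution walk:
  index_entries([9, 11, 9, 3], 9) -> 0  [called from clip_value, line 10]
  clip_value([9, 11, 9, 3], 9) -> 18  [called from main, line 28]
Log origin:
  1: emitted by main (line 27)
  2: emitted by clip_value (line 9)
  3: emitted by index_entries (line 2)
  4: emitted by index_entries (line 5)
  5: emitted by clip_value (line 11)
  6: emitted by main (line 29)
  7: emitted by probe_limits (line 16)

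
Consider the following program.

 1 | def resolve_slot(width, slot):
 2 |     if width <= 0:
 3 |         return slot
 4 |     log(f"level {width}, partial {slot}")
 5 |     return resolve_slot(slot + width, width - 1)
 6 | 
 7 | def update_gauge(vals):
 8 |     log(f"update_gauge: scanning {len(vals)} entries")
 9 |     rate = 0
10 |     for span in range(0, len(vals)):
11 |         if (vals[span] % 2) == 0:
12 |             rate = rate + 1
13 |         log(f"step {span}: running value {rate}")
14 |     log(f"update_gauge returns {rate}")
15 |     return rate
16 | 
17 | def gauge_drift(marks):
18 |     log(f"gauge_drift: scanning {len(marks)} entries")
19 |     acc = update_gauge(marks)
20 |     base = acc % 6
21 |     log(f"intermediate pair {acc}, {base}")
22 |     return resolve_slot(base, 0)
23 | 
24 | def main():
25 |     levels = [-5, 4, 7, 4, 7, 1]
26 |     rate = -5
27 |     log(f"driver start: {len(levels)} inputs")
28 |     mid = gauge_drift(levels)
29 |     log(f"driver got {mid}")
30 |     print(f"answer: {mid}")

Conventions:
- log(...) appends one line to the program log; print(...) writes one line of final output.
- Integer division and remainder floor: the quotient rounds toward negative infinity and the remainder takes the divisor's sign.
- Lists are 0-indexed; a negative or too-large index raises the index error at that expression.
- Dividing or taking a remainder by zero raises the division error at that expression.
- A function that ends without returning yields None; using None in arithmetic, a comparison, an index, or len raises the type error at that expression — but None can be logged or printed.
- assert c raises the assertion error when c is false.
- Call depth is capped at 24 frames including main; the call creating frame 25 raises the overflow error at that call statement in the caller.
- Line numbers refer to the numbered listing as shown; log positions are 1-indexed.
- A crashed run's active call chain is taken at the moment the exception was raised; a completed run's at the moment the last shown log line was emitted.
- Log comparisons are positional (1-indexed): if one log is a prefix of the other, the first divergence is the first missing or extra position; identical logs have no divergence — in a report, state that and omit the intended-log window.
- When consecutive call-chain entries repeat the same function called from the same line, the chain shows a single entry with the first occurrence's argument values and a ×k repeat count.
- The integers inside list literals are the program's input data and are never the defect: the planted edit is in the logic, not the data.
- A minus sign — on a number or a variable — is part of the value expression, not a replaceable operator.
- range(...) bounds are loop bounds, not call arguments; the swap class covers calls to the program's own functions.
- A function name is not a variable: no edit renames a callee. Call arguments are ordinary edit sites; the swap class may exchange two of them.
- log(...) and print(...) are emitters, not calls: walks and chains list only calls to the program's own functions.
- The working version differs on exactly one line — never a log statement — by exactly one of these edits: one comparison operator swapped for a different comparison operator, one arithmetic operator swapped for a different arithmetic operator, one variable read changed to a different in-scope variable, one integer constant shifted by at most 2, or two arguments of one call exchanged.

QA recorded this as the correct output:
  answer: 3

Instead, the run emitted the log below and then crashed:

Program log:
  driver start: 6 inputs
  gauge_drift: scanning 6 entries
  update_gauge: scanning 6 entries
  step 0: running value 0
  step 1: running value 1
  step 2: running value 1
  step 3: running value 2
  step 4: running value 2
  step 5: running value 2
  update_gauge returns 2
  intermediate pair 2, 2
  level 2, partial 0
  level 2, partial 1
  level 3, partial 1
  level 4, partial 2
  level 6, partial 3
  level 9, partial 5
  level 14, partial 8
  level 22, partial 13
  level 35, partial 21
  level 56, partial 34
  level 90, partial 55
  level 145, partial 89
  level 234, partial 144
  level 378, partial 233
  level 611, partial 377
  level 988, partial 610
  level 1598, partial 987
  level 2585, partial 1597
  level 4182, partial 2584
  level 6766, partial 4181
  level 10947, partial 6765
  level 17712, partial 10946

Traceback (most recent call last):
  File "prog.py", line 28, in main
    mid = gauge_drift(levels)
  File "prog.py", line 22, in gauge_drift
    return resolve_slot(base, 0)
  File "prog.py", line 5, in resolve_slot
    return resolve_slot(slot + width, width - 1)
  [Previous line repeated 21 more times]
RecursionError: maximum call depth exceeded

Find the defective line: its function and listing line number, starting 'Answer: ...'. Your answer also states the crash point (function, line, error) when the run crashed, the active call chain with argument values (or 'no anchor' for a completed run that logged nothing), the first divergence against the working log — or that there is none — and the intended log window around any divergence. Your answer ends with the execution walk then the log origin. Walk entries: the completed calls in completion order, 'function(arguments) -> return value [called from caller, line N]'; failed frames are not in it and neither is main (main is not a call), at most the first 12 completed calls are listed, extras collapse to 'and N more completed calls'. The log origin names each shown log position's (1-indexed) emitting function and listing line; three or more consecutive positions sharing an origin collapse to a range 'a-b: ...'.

Answer: the defect is in resolve_slot at line 5.
Key observation: Everything matches until log position 13, which reads 'level 2, partial 1' in place of 'level 1, partial 2'.
Crash: resolve_slot, line 5, RecursionError.
Call chain: main -> gauge_drift([-5, 4, 7, 4, 7, 1]) (called at line 28) -> resolve_slot(2, 0) (called at line 22) -> resolve_slot(2, 1) (called at line 5) ×21.
First divergence: position 13 — shown 'level 2, partial 1', intended 'level 1, partial 2'.
Intended log window:
  11: intermediate pair 2, 2
  12: level 2, partial 0
  13: level 1, partial 2
  14: driver got 3
Execution walk:
  update_gauge([-5, 4, 7, 4, 7, 1]) -> 2  [called from gauge_drift, line 19]
Log origins:
  1: logged in main at line 27
  2: logged in gauge_drift at line 18
  3: logged in update_gauge at line 8
  4-9: logged in update_gauge at line 13
  10: logged in update_gauge at line 14
  11: logged in gauge_drift at line 21
  12-33: logged in resolve_slot at line 4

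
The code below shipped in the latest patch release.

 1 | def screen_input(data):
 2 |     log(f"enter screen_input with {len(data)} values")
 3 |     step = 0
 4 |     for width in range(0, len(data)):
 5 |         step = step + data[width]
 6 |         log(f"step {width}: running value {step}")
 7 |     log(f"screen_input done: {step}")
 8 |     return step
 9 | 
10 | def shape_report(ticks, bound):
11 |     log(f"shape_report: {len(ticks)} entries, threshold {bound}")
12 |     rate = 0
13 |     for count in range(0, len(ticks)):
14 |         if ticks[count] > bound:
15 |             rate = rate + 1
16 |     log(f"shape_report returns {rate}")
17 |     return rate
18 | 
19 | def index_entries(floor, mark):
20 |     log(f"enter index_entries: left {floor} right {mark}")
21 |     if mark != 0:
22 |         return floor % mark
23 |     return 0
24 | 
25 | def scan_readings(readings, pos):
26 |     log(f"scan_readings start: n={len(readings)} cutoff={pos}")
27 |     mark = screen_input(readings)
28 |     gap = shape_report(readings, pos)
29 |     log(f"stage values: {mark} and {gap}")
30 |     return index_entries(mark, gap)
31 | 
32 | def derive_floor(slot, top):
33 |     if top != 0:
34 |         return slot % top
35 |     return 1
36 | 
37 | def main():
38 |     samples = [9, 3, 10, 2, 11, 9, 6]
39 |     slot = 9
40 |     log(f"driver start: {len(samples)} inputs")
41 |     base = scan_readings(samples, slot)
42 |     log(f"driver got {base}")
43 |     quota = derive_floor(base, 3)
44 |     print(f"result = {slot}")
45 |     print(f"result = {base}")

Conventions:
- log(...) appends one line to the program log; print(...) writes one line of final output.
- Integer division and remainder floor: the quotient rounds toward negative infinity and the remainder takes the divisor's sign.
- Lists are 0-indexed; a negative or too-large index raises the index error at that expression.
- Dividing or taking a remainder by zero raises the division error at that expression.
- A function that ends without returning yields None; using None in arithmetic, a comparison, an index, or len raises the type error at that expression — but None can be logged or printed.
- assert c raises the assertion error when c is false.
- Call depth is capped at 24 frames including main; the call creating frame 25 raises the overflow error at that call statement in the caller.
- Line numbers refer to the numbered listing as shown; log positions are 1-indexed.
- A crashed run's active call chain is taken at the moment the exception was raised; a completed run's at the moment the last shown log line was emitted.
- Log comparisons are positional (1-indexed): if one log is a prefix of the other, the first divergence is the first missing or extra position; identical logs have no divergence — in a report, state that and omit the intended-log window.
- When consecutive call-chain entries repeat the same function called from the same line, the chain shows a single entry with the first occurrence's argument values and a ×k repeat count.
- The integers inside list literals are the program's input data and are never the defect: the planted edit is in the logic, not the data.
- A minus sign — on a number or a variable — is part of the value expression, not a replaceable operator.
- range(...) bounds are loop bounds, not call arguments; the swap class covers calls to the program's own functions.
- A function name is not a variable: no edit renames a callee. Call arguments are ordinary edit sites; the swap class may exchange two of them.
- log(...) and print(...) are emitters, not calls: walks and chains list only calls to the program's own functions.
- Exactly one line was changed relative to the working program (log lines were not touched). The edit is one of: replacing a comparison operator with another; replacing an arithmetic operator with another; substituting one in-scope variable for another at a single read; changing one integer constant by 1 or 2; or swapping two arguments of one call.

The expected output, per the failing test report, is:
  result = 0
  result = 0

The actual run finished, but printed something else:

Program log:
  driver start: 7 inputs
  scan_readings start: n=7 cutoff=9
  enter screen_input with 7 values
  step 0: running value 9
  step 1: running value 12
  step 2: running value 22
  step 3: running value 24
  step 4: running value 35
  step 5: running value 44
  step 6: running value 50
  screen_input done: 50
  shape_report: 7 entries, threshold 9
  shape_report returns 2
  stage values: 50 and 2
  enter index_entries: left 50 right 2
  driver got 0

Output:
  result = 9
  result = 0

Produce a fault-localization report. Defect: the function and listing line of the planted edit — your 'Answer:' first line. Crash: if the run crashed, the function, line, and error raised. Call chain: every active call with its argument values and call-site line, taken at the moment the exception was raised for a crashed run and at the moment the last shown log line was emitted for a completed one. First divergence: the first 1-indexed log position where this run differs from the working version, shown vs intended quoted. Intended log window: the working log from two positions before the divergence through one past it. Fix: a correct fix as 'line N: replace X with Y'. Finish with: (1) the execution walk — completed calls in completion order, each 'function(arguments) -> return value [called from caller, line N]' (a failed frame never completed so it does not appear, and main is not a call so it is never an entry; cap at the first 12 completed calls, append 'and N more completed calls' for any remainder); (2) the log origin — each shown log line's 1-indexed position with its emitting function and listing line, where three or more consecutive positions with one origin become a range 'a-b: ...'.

Answer: the defect is in main at line 44.
The tell: Log streams are identical — the defect surfaces only in the printed output.
Call chain: main.
First divergence: none; the two logs match at every position.
Execution walk:
  screen_input([9, 3, 10, 2, 11, 9, 6]) -> 50  [called from scan_readings, line 27]
  shape_report([9, 3, 10, 2, 11, 9, 6], 9) -> 2  [called from scan_readings, line 28]
  index_entries(50, 2) -> 0  [called from scan_readings, line 30]
  scan_readings([9, 3, 10, 2, 11, 9, 6], 9) -> 0  [called from main, line 41]
  derive_floor(0, 3) -> 0  [called from main, line 43]
Log origins:
  1: from main, line 40
  2: from scan_readings, line 26
  3: from screen_input, line 2
  4-10: from screen_input, line 6
  11: from screen_input, line 7
  12: from shape_report, line 11
  13: from shape_report, line 16
  14: from scan_readings, line 29
  15: from index_entries, line 20
  16: from main, line 42
A correct fix: line 44: replace `slot` with `quota`.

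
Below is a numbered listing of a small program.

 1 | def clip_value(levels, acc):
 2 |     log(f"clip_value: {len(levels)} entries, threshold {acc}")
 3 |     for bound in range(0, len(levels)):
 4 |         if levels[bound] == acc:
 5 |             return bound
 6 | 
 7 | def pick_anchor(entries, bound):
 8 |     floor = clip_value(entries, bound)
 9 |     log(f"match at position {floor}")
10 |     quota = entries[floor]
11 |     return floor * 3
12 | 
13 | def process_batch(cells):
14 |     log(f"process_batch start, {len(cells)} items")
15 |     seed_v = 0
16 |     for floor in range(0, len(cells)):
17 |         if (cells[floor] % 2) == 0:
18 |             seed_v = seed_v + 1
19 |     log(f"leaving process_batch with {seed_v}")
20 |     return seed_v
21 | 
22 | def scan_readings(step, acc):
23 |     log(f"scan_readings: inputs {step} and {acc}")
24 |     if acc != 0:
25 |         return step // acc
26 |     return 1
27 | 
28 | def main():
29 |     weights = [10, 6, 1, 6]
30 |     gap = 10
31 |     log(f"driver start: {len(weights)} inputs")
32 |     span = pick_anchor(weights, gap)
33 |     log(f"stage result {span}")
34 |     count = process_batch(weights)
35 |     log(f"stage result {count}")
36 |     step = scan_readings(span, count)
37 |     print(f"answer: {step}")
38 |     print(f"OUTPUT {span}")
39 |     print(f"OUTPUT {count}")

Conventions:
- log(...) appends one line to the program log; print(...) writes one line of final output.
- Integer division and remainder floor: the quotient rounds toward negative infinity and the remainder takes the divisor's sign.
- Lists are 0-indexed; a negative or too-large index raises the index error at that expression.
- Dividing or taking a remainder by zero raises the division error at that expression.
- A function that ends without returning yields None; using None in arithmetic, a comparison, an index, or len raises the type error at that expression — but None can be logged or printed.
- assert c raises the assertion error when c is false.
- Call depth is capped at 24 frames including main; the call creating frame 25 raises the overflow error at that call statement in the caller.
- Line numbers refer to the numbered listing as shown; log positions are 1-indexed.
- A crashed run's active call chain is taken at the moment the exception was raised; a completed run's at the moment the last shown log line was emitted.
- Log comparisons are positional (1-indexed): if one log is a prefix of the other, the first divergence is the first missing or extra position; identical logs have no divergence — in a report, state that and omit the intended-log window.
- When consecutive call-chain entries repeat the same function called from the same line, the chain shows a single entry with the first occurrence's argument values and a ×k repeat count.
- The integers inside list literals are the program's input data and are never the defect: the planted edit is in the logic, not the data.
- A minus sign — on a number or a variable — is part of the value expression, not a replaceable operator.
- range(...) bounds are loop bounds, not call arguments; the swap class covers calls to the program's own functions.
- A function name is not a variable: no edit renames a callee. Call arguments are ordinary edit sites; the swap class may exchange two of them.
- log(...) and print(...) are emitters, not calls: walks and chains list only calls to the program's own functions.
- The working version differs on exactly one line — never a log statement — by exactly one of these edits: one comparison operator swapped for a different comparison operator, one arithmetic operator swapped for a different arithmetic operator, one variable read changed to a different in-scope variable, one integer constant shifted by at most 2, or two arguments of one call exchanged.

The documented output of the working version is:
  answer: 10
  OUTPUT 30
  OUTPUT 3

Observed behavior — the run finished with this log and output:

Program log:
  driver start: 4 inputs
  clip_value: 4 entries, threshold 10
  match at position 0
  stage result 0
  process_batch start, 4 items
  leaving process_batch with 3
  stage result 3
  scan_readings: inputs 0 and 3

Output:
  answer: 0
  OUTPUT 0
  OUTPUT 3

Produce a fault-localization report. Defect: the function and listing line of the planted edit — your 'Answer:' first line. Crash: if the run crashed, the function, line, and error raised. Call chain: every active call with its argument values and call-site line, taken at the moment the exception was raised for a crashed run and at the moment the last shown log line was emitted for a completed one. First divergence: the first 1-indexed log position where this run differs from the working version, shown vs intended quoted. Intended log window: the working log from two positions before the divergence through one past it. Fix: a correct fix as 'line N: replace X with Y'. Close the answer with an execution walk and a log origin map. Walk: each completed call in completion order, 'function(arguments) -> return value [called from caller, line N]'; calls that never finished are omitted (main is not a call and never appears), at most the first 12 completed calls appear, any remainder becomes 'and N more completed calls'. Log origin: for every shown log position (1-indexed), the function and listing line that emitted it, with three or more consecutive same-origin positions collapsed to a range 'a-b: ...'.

Answer: the defect is in pick_anchor at line 11.
The tell: Log line 4 is where behavior first shows: 'stage result 0' appears instead of 'stage result 30'.
Call chain: main -> scan_readings(0, 3) (called at line 36).
First divergence: position 4 — the shown line 'stage result 0' should read 'stage result 30'.
Intended log window:
  2: clip_value: 4 entries, threshold 10
  3: match at position 0
  4: stage result 30
  5: process_batch start, 4 items
Execution walk:
  clip_value([10, 6, 1, 6], 10) -> 0  [called from pick_anchor, line 8]
  pick_anchor([10, 6, 1, 6], 10) -> 0  [called from main, line 32]
  process_batch([10, 6, 1, 6]) -> 3  [called from main, line 34]
  scan_readings(0, 3) -> 0  [called from main, line 36]
Log origin:
  1: emitted by main (line 31)
  2: emitted by clip_value (line 2)
  3: emitted by pick_anchor (line 9)
  4: emitted by main (line 33)
  5: emitted by process_batch (line 14)
  6: emitted by process_batch (line 19)
  7: emitted by main (line 35)
  8: emitted by scan_readings (line 23)
A correct fix: line 11: replace `floor` with `quota`.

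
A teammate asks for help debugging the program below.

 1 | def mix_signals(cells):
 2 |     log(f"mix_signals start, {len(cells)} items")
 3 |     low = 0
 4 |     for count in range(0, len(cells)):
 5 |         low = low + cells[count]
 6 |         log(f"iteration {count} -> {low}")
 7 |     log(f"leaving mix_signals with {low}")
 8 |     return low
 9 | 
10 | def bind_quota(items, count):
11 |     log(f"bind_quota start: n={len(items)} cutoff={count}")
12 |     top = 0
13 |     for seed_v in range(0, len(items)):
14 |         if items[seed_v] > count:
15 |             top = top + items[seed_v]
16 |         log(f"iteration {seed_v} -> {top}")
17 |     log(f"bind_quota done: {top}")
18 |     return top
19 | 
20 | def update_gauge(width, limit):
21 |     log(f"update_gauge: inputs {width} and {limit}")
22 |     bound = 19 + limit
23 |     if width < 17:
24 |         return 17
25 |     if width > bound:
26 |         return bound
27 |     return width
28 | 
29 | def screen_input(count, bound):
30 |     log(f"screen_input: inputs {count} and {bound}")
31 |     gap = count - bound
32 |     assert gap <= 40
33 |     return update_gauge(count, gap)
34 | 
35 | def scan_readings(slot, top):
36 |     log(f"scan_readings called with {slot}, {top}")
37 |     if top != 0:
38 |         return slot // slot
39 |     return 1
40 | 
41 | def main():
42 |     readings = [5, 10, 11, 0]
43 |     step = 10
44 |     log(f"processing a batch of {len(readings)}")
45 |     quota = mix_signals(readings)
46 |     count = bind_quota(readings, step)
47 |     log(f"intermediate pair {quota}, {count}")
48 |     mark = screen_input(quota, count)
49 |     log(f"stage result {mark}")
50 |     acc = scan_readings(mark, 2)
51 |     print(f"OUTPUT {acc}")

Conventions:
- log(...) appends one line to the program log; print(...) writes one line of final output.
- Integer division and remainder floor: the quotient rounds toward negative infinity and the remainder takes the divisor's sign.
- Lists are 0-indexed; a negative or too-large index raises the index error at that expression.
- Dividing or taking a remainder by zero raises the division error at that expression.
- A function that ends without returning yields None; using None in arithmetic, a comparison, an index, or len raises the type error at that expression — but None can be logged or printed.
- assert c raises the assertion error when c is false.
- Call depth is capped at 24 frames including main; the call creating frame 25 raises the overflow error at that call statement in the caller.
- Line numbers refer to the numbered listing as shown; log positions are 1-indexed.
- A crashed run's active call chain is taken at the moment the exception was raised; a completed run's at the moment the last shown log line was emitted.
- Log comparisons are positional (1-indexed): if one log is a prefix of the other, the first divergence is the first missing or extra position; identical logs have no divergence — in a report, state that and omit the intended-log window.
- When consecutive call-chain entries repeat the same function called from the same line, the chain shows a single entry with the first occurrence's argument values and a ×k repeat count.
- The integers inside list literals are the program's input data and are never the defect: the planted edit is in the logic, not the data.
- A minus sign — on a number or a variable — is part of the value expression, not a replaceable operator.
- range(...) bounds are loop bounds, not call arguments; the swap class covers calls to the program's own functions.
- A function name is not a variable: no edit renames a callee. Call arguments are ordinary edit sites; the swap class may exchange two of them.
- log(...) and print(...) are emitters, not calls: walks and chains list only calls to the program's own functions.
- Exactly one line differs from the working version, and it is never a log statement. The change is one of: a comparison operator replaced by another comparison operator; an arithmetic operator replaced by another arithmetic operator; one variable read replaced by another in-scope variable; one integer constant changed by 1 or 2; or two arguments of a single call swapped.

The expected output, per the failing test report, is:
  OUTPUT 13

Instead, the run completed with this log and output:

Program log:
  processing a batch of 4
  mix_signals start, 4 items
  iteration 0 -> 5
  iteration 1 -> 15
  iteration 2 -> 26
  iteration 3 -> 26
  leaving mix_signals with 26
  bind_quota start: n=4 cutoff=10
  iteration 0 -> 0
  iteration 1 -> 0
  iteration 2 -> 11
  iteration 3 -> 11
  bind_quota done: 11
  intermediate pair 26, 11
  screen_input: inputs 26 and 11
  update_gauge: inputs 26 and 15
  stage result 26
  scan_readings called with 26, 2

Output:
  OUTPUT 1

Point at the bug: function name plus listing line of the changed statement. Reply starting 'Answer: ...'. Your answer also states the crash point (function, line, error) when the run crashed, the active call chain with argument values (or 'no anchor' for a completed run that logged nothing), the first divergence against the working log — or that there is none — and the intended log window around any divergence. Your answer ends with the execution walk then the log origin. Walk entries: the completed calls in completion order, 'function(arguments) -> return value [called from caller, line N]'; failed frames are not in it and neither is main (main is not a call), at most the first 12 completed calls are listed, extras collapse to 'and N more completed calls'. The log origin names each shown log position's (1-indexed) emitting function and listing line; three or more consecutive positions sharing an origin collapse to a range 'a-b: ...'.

Answer: the defect is in scan_readings at line 38.
Core observation: No log line changed; the fault shows up purely in the output.
Call chain: main -> scan_readings(26, 2) (called at line 50).
First divergence: none — the logs agree in full.
Execution walk:
  mix_signals([5, 10, 11, 0]) -> 26  [called from main, line 45]
  bind_quota([5, 10, 11, 0], 10) -> 11  [called from main, line 46]
  update_gauge(26, 15) -> 26  [called from screen_input, line 33]
  screen_input(26, 11) -> 26  [called from main, line 48]
  scan_readings(26, 2) -> 1  [called from main, line 50]
Log line origins:
  1 — main, line 44
  2 — mix_signals, line 2
  3-6 — mix_signals, line 6
  7 — mix_signals, line 7
  8 — bind_quota, line 11
  9-12 — bind_quota, line 16
  13 — bind_quota, line 17
  14 — main, line 47
  15 — screen_input, line 30
  16 — update_gauge, line 21
  17 — main, line 49
  18 — scan_readings, line 36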